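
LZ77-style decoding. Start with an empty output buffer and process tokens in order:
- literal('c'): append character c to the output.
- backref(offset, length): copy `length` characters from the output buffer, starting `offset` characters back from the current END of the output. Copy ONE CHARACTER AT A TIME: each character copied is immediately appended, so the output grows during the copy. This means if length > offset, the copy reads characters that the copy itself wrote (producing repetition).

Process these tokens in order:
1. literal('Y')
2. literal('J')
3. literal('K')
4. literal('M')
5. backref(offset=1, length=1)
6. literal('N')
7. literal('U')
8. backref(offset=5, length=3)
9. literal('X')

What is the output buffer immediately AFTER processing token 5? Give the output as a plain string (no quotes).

Answer: YJKMM

Derivation:
Token 1: literal('Y'). Output: "Y"
Token 2: literal('J'). Output: "YJ"
Token 3: literal('K'). Output: "YJK"
Token 4: literal('M'). Output: "YJKM"
Token 5: backref(off=1, len=1). Copied 'M' from pos 3. Output: "YJKMM"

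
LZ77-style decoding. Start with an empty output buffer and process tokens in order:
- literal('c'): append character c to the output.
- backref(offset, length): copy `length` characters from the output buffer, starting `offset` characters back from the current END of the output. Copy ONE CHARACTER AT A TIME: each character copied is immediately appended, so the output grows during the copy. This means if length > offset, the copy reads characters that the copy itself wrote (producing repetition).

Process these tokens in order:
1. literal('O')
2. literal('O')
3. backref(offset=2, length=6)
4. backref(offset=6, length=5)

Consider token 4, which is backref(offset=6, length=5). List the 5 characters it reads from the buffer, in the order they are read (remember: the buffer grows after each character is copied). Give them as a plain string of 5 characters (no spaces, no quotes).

Answer: OOOOO

Derivation:
Token 1: literal('O'). Output: "O"
Token 2: literal('O'). Output: "OO"
Token 3: backref(off=2, len=6) (overlapping!). Copied 'OOOOOO' from pos 0. Output: "OOOOOOOO"
Token 4: backref(off=6, len=5). Buffer before: "OOOOOOOO" (len 8)
  byte 1: read out[2]='O', append. Buffer now: "OOOOOOOOO"
  byte 2: read out[3]='O', append. Buffer now: "OOOOOOOOOO"
  byte 3: read out[4]='O', append. Buffer now: "OOOOOOOOOOO"
  byte 4: read out[5]='O', append. Buffer now: "OOOOOOOOOOOO"
  byte 5: read out[6]='O', append. Buffer now: "OOOOOOOOOOOOO"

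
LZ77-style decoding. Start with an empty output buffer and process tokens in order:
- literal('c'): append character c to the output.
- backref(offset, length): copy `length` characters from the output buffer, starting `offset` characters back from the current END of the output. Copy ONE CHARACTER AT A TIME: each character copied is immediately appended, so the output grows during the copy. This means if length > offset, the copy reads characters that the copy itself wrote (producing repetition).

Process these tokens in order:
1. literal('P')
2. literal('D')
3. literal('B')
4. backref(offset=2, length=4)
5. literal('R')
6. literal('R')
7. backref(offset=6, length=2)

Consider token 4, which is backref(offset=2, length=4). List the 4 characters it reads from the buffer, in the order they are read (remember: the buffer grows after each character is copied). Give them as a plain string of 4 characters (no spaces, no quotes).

Token 1: literal('P'). Output: "P"
Token 2: literal('D'). Output: "PD"
Token 3: literal('B'). Output: "PDB"
Token 4: backref(off=2, len=4). Buffer before: "PDB" (len 3)
  byte 1: read out[1]='D', append. Buffer now: "PDBD"
  byte 2: read out[2]='B', append. Buffer now: "PDBDB"
  byte 3: read out[3]='D', append. Buffer now: "PDBDBD"
  byte 4: read out[4]='B', append. Buffer now: "PDBDBDB"

Answer: DBDB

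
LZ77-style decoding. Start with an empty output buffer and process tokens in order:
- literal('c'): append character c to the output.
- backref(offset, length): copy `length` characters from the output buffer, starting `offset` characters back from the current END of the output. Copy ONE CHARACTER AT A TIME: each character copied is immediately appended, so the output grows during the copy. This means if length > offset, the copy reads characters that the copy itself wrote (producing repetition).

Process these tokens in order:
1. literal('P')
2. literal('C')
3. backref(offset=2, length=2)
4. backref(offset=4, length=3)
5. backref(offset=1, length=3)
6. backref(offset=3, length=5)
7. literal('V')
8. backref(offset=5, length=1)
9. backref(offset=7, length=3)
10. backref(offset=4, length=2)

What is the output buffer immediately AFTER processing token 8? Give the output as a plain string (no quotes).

Token 1: literal('P'). Output: "P"
Token 2: literal('C'). Output: "PC"
Token 3: backref(off=2, len=2). Copied 'PC' from pos 0. Output: "PCPC"
Token 4: backref(off=4, len=3). Copied 'PCP' from pos 0. Output: "PCPCPCP"
Token 5: backref(off=1, len=3) (overlapping!). Copied 'PPP' from pos 6. Output: "PCPCPCPPPP"
Token 6: backref(off=3, len=5) (overlapping!). Copied 'PPPPP' from pos 7. Output: "PCPCPCPPPPPPPPP"
Token 7: literal('V'). Output: "PCPCPCPPPPPPPPPV"
Token 8: backref(off=5, len=1). Copied 'P' from pos 11. Output: "PCPCPCPPPPPPPPPVP"

Answer: PCPCPCPPPPPPPPPVP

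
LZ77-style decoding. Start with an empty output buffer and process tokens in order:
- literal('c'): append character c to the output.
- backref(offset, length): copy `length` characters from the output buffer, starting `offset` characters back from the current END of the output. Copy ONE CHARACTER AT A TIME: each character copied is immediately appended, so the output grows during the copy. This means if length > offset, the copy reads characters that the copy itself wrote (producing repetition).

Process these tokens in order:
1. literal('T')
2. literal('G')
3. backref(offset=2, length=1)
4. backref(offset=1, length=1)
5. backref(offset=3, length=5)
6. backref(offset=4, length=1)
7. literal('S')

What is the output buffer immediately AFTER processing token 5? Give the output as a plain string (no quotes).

Answer: TGTTGTTGT

Derivation:
Token 1: literal('T'). Output: "T"
Token 2: literal('G'). Output: "TG"
Token 3: backref(off=2, len=1). Copied 'T' from pos 0. Output: "TGT"
Token 4: backref(off=1, len=1). Copied 'T' from pos 2. Output: "TGTT"
Token 5: backref(off=3, len=5) (overlapping!). Copied 'GTTGT' from pos 1. Output: "TGTTGTTGT"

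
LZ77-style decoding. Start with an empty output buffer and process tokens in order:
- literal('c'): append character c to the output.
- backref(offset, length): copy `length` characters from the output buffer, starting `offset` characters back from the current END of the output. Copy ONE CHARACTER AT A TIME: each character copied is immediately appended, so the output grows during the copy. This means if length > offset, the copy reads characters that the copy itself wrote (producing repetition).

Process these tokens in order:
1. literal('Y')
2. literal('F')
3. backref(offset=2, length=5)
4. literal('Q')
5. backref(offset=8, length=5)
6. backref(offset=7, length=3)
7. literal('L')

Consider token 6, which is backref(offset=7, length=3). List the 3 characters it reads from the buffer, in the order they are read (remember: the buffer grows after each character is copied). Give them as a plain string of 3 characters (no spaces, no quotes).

Answer: YQY

Derivation:
Token 1: literal('Y'). Output: "Y"
Token 2: literal('F'). Output: "YF"
Token 3: backref(off=2, len=5) (overlapping!). Copied 'YFYFY' from pos 0. Output: "YFYFYFY"
Token 4: literal('Q'). Output: "YFYFYFYQ"
Token 5: backref(off=8, len=5). Copied 'YFYFY' from pos 0. Output: "YFYFYFYQYFYFY"
Token 6: backref(off=7, len=3). Buffer before: "YFYFYFYQYFYFY" (len 13)
  byte 1: read out[6]='Y', append. Buffer now: "YFYFYFYQYFYFYY"
  byte 2: read out[7]='Q', append. Buffer now: "YFYFYFYQYFYFYYQ"
  byte 3: read out[8]='Y', append. Buffer now: "YFYFYFYQYFYFYYQY"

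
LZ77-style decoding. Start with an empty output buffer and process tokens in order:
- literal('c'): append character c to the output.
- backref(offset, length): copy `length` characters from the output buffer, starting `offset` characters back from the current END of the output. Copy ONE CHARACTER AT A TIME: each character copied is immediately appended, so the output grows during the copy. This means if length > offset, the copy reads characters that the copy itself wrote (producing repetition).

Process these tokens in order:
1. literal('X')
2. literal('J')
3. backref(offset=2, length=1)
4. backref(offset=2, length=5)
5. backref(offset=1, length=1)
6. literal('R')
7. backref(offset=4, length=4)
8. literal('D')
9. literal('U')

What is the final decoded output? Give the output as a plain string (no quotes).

Answer: XJXJXJXJJRXJJRDU

Derivation:
Token 1: literal('X'). Output: "X"
Token 2: literal('J'). Output: "XJ"
Token 3: backref(off=2, len=1). Copied 'X' from pos 0. Output: "XJX"
Token 4: backref(off=2, len=5) (overlapping!). Copied 'JXJXJ' from pos 1. Output: "XJXJXJXJ"
Token 5: backref(off=1, len=1). Copied 'J' from pos 7. Output: "XJXJXJXJJ"
Token 6: literal('R'). Output: "XJXJXJXJJR"
Token 7: backref(off=4, len=4). Copied 'XJJR' from pos 6. Output: "XJXJXJXJJRXJJR"
Token 8: literal('D'). Output: "XJXJXJXJJRXJJRD"
Token 9: literal('U'). Output: "XJXJXJXJJRXJJRDU"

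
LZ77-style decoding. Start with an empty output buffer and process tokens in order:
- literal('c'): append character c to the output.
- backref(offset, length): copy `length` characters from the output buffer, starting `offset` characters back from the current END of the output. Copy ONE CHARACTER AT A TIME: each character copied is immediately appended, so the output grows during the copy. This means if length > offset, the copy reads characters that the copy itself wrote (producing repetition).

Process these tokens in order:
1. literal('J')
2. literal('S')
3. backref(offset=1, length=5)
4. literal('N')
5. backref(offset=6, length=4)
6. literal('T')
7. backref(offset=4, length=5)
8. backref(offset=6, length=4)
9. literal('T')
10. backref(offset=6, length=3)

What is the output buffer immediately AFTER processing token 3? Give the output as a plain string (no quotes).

Token 1: literal('J'). Output: "J"
Token 2: literal('S'). Output: "JS"
Token 3: backref(off=1, len=5) (overlapping!). Copied 'SSSSS' from pos 1. Output: "JSSSSSS"

Answer: JSSSSSS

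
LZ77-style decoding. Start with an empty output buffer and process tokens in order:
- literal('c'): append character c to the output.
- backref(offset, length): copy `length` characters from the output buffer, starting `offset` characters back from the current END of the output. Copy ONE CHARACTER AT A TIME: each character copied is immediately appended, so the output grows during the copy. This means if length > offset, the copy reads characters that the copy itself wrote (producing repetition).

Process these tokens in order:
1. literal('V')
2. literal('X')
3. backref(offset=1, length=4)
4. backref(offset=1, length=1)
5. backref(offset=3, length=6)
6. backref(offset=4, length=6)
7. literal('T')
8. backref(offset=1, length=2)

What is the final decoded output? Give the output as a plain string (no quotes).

Answer: VXXXXXXXXXXXXXXXXXXTTT

Derivation:
Token 1: literal('V'). Output: "V"
Token 2: literal('X'). Output: "VX"
Token 3: backref(off=1, len=4) (overlapping!). Copied 'XXXX' from pos 1. Output: "VXXXXX"
Token 4: backref(off=1, len=1). Copied 'X' from pos 5. Output: "VXXXXXX"
Token 5: backref(off=3, len=6) (overlapping!). Copied 'XXXXXX' from pos 4. Output: "VXXXXXXXXXXXX"
Token 6: backref(off=4, len=6) (overlapping!). Copied 'XXXXXX' from pos 9. Output: "VXXXXXXXXXXXXXXXXXX"
Token 7: literal('T'). Output: "VXXXXXXXXXXXXXXXXXXT"
Token 8: backref(off=1, len=2) (overlapping!). Copied 'TT' from pos 19. Output: "VXXXXXXXXXXXXXXXXXXTTT"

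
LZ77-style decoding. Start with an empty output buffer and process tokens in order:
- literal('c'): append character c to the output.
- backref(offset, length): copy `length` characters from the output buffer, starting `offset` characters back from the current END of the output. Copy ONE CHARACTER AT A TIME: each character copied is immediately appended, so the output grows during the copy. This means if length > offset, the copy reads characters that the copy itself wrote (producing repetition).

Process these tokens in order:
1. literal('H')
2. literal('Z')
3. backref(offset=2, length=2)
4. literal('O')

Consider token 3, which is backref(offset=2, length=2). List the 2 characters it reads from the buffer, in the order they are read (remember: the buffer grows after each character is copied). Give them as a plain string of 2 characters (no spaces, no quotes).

Token 1: literal('H'). Output: "H"
Token 2: literal('Z'). Output: "HZ"
Token 3: backref(off=2, len=2). Buffer before: "HZ" (len 2)
  byte 1: read out[0]='H', append. Buffer now: "HZH"
  byte 2: read out[1]='Z', append. Buffer now: "HZHZ"

Answer: HZ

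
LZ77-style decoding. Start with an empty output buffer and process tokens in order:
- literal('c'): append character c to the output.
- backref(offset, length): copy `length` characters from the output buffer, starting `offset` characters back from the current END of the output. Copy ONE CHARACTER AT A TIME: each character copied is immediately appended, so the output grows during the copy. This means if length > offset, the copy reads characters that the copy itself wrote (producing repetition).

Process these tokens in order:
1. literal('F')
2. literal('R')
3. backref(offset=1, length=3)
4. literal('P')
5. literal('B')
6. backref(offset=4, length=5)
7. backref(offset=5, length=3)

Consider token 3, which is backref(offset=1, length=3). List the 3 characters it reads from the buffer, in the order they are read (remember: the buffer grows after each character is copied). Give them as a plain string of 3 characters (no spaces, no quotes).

Answer: RRR

Derivation:
Token 1: literal('F'). Output: "F"
Token 2: literal('R'). Output: "FR"
Token 3: backref(off=1, len=3). Buffer before: "FR" (len 2)
  byte 1: read out[1]='R', append. Buffer now: "FRR"
  byte 2: read out[2]='R', append. Buffer now: "FRRR"
  byte 3: read out[3]='R', append. Buffer now: "FRRRR"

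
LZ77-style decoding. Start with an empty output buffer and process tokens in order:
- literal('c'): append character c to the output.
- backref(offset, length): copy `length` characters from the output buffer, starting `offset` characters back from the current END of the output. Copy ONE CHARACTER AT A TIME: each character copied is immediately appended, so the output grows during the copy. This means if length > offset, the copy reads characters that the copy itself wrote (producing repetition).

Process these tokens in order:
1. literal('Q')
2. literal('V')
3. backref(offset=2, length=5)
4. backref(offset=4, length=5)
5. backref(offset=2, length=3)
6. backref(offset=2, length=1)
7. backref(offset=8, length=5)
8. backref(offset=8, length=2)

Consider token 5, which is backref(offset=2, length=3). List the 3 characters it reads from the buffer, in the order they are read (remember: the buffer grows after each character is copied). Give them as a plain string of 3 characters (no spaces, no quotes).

Answer: QVQ

Derivation:
Token 1: literal('Q'). Output: "Q"
Token 2: literal('V'). Output: "QV"
Token 3: backref(off=2, len=5) (overlapping!). Copied 'QVQVQ' from pos 0. Output: "QVQVQVQ"
Token 4: backref(off=4, len=5) (overlapping!). Copied 'VQVQV' from pos 3. Output: "QVQVQVQVQVQV"
Token 5: backref(off=2, len=3). Buffer before: "QVQVQVQVQVQV" (len 12)
  byte 1: read out[10]='Q', append. Buffer now: "QVQVQVQVQVQVQ"
  byte 2: read out[11]='V', append. Buffer now: "QVQVQVQVQVQVQV"
  byte 3: read out[12]='Q', append. Buffer now: "QVQVQVQVQVQVQVQ"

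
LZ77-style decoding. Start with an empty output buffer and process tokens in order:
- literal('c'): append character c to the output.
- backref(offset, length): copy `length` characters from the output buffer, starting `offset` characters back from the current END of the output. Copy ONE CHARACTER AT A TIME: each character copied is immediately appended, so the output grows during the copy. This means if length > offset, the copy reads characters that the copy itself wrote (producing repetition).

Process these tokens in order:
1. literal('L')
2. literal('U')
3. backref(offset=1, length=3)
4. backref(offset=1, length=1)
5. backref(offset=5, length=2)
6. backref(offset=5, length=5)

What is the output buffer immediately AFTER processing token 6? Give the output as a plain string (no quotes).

Answer: LUUUUUUUUUUUU

Derivation:
Token 1: literal('L'). Output: "L"
Token 2: literal('U'). Output: "LU"
Token 3: backref(off=1, len=3) (overlapping!). Copied 'UUU' from pos 1. Output: "LUUUU"
Token 4: backref(off=1, len=1). Copied 'U' from pos 4. Output: "LUUUUU"
Token 5: backref(off=5, len=2). Copied 'UU' from pos 1. Output: "LUUUUUUU"
Token 6: backref(off=5, len=5). Copied 'UUUUU' from pos 3. Output: "LUUUUUUUUUUUU"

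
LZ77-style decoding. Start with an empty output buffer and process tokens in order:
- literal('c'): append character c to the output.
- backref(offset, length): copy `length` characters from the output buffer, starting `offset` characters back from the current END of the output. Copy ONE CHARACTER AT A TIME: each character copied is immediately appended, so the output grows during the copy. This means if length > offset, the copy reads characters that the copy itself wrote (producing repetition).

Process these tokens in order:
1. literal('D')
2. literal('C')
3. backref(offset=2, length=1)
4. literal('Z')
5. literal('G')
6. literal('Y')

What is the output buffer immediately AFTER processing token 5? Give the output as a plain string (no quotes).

Token 1: literal('D'). Output: "D"
Token 2: literal('C'). Output: "DC"
Token 3: backref(off=2, len=1). Copied 'D' from pos 0. Output: "DCD"
Token 4: literal('Z'). Output: "DCDZ"
Token 5: literal('G'). Output: "DCDZG"

Answer: DCDZG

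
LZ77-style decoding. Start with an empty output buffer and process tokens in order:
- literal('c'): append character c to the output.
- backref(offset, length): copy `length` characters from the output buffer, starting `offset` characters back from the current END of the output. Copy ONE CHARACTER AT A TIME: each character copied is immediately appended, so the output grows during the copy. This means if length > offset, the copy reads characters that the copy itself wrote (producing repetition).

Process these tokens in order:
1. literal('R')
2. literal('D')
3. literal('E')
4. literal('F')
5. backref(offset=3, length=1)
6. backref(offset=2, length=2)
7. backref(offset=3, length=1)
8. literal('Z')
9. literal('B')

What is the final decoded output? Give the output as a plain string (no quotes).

Answer: RDEFDFDDZB

Derivation:
Token 1: literal('R'). Output: "R"
Token 2: literal('D'). Output: "RD"
Token 3: literal('E'). Output: "RDE"
Token 4: literal('F'). Output: "RDEF"
Token 5: backref(off=3, len=1). Copied 'D' from pos 1. Output: "RDEFD"
Token 6: backref(off=2, len=2). Copied 'FD' from pos 3. Output: "RDEFDFD"
Token 7: backref(off=3, len=1). Copied 'D' from pos 4. Output: "RDEFDFDD"
Token 8: literal('Z'). Output: "RDEFDFDDZ"
Token 9: literal('B'). Output: "RDEFDFDDZB"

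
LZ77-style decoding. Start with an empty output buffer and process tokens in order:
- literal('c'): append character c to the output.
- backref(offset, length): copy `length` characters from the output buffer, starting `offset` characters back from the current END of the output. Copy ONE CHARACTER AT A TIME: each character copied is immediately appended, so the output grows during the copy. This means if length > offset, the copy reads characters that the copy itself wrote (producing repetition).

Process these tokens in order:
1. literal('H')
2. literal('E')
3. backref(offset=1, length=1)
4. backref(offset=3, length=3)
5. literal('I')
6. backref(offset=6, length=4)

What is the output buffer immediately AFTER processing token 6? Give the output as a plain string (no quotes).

Token 1: literal('H'). Output: "H"
Token 2: literal('E'). Output: "HE"
Token 3: backref(off=1, len=1). Copied 'E' from pos 1. Output: "HEE"
Token 4: backref(off=3, len=3). Copied 'HEE' from pos 0. Output: "HEEHEE"
Token 5: literal('I'). Output: "HEEHEEI"
Token 6: backref(off=6, len=4). Copied 'EEHE' from pos 1. Output: "HEEHEEIEEHE"

Answer: HEEHEEIEEHE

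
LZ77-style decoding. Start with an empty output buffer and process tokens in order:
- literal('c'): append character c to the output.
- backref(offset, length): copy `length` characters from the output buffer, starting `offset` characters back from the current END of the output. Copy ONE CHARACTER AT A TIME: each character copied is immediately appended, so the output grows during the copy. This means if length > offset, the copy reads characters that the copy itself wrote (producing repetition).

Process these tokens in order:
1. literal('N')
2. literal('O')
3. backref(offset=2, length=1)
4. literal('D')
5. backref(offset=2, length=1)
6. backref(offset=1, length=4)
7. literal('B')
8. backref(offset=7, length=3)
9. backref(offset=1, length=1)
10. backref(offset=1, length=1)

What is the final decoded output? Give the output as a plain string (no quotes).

Answer: NONDNNNNNBDNNNN

Derivation:
Token 1: literal('N'). Output: "N"
Token 2: literal('O'). Output: "NO"
Token 3: backref(off=2, len=1). Copied 'N' from pos 0. Output: "NON"
Token 4: literal('D'). Output: "NOND"
Token 5: backref(off=2, len=1). Copied 'N' from pos 2. Output: "NONDN"
Token 6: backref(off=1, len=4) (overlapping!). Copied 'NNNN' from pos 4. Output: "NONDNNNNN"
Token 7: literal('B'). Output: "NONDNNNNNB"
Token 8: backref(off=7, len=3). Copied 'DNN' from pos 3. Output: "NONDNNNNNBDNN"
Token 9: backref(off=1, len=1). Copied 'N' from pos 12. Output: "NONDNNNNNBDNNN"
Token 10: backref(off=1, len=1). Copied 'N' from pos 13. Output: "NONDNNNNNBDNNNN"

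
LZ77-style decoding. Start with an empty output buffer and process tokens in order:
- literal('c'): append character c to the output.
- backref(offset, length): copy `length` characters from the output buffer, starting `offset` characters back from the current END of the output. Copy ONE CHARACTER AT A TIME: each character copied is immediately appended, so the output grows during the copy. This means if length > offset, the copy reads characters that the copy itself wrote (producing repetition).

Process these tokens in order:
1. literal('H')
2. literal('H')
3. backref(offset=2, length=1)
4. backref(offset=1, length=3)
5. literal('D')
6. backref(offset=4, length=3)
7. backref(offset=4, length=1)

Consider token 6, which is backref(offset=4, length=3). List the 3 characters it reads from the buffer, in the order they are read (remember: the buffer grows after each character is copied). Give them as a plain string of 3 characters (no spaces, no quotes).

Answer: HHH

Derivation:
Token 1: literal('H'). Output: "H"
Token 2: literal('H'). Output: "HH"
Token 3: backref(off=2, len=1). Copied 'H' from pos 0. Output: "HHH"
Token 4: backref(off=1, len=3) (overlapping!). Copied 'HHH' from pos 2. Output: "HHHHHH"
Token 5: literal('D'). Output: "HHHHHHD"
Token 6: backref(off=4, len=3). Buffer before: "HHHHHHD" (len 7)
  byte 1: read out[3]='H', append. Buffer now: "HHHHHHDH"
  byte 2: read out[4]='H', append. Buffer now: "HHHHHHDHH"
  byte 3: read out[5]='H', append. Buffer now: "HHHHHHDHHH"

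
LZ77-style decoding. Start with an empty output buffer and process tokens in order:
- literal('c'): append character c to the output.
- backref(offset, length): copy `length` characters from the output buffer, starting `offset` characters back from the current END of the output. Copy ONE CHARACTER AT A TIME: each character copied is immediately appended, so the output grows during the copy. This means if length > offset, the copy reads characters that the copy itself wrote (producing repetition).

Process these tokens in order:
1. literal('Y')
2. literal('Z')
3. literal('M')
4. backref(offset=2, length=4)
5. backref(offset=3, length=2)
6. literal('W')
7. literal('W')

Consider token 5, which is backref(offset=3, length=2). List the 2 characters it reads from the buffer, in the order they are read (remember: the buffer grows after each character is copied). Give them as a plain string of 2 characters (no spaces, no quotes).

Token 1: literal('Y'). Output: "Y"
Token 2: literal('Z'). Output: "YZ"
Token 3: literal('M'). Output: "YZM"
Token 4: backref(off=2, len=4) (overlapping!). Copied 'ZMZM' from pos 1. Output: "YZMZMZM"
Token 5: backref(off=3, len=2). Buffer before: "YZMZMZM" (len 7)
  byte 1: read out[4]='M', append. Buffer now: "YZMZMZMM"
  byte 2: read out[5]='Z', append. Buffer now: "YZMZMZMMZ"

Answer: MZ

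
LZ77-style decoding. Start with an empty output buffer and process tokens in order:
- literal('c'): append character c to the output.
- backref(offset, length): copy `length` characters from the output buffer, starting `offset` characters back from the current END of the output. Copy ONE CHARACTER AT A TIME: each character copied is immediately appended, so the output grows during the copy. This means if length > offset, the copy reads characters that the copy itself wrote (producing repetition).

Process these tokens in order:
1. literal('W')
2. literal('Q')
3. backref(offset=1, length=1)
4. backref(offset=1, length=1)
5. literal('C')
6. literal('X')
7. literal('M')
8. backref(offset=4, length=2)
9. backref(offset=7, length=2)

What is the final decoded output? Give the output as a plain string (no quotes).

Token 1: literal('W'). Output: "W"
Token 2: literal('Q'). Output: "WQ"
Token 3: backref(off=1, len=1). Copied 'Q' from pos 1. Output: "WQQ"
Token 4: backref(off=1, len=1). Copied 'Q' from pos 2. Output: "WQQQ"
Token 5: literal('C'). Output: "WQQQC"
Token 6: literal('X'). Output: "WQQQCX"
Token 7: literal('M'). Output: "WQQQCXM"
Token 8: backref(off=4, len=2). Copied 'QC' from pos 3. Output: "WQQQCXMQC"
Token 9: backref(off=7, len=2). Copied 'QQ' from pos 2. Output: "WQQQCXMQCQQ"

Answer: WQQQCXMQCQQ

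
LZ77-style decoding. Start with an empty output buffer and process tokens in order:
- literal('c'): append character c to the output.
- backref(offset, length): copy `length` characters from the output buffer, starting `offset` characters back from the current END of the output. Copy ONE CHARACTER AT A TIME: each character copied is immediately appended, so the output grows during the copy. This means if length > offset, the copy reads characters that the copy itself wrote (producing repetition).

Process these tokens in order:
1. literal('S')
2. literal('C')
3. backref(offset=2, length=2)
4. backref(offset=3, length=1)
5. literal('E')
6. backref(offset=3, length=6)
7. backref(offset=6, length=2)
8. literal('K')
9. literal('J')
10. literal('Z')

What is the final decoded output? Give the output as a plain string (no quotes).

Token 1: literal('S'). Output: "S"
Token 2: literal('C'). Output: "SC"
Token 3: backref(off=2, len=2). Copied 'SC' from pos 0. Output: "SCSC"
Token 4: backref(off=3, len=1). Copied 'C' from pos 1. Output: "SCSCC"
Token 5: literal('E'). Output: "SCSCCE"
Token 6: backref(off=3, len=6) (overlapping!). Copied 'CCECCE' from pos 3. Output: "SCSCCECCECCE"
Token 7: backref(off=6, len=2). Copied 'CC' from pos 6. Output: "SCSCCECCECCECC"
Token 8: literal('K'). Output: "SCSCCECCECCECCK"
Token 9: literal('J'). Output: "SCSCCECCECCECCKJ"
Token 10: literal('Z'). Output: "SCSCCECCECCECCKJZ"

Answer: SCSCCECCECCECCKJZ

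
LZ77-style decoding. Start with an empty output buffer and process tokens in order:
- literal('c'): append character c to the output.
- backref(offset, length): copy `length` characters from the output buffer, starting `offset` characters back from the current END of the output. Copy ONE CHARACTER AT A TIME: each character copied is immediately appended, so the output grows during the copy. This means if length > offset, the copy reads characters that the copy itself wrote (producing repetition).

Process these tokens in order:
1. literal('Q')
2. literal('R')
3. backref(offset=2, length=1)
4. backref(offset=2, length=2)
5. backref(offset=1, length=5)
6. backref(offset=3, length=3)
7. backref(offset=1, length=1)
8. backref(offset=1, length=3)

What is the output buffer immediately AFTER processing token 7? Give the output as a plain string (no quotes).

Answer: QRQRQQQQQQQQQQ

Derivation:
Token 1: literal('Q'). Output: "Q"
Token 2: literal('R'). Output: "QR"
Token 3: backref(off=2, len=1). Copied 'Q' from pos 0. Output: "QRQ"
Token 4: backref(off=2, len=2). Copied 'RQ' from pos 1. Output: "QRQRQ"
Token 5: backref(off=1, len=5) (overlapping!). Copied 'QQQQQ' from pos 4. Output: "QRQRQQQQQQ"
Token 6: backref(off=3, len=3). Copied 'QQQ' from pos 7. Output: "QRQRQQQQQQQQQ"
Token 7: backref(off=1, len=1). Copied 'Q' from pos 12. Output: "QRQRQQQQQQQQQQ"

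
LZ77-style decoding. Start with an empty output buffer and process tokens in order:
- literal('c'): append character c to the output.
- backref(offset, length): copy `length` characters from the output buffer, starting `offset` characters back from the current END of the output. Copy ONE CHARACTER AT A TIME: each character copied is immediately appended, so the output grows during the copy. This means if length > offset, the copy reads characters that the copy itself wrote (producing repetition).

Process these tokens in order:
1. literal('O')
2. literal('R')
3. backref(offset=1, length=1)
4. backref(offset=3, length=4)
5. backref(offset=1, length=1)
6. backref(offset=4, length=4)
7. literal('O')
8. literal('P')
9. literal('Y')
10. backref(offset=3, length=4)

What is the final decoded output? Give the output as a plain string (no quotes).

Answer: ORRORROORROOOPYOPYO

Derivation:
Token 1: literal('O'). Output: "O"
Token 2: literal('R'). Output: "OR"
Token 3: backref(off=1, len=1). Copied 'R' from pos 1. Output: "ORR"
Token 4: backref(off=3, len=4) (overlapping!). Copied 'ORRO' from pos 0. Output: "ORRORRO"
Token 5: backref(off=1, len=1). Copied 'O' from pos 6. Output: "ORRORROO"
Token 6: backref(off=4, len=4). Copied 'RROO' from pos 4. Output: "ORRORROORROO"
Token 7: literal('O'). Output: "ORRORROORROOO"
Token 8: literal('P'). Output: "ORRORROORROOOP"
Token 9: literal('Y'). Output: "ORRORROORROOOPY"
Token 10: backref(off=3, len=4) (overlapping!). Copied 'OPYO' from pos 12. Output: "ORRORROORROOOPYOPYO"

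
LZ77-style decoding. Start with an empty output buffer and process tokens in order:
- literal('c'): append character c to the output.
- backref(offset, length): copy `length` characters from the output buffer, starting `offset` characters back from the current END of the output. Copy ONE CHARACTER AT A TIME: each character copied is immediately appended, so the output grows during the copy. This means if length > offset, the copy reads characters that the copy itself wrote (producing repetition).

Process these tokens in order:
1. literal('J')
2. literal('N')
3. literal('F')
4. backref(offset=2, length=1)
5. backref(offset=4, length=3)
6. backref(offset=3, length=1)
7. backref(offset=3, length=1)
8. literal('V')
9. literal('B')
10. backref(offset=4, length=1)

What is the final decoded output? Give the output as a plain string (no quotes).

Token 1: literal('J'). Output: "J"
Token 2: literal('N'). Output: "JN"
Token 3: literal('F'). Output: "JNF"
Token 4: backref(off=2, len=1). Copied 'N' from pos 1. Output: "JNFN"
Token 5: backref(off=4, len=3). Copied 'JNF' from pos 0. Output: "JNFNJNF"
Token 6: backref(off=3, len=1). Copied 'J' from pos 4. Output: "JNFNJNFJ"
Token 7: backref(off=3, len=1). Copied 'N' from pos 5. Output: "JNFNJNFJN"
Token 8: literal('V'). Output: "JNFNJNFJNV"
Token 9: literal('B'). Output: "JNFNJNFJNVB"
Token 10: backref(off=4, len=1). Copied 'J' from pos 7. Output: "JNFNJNFJNVBJ"

Answer: JNFNJNFJNVBJ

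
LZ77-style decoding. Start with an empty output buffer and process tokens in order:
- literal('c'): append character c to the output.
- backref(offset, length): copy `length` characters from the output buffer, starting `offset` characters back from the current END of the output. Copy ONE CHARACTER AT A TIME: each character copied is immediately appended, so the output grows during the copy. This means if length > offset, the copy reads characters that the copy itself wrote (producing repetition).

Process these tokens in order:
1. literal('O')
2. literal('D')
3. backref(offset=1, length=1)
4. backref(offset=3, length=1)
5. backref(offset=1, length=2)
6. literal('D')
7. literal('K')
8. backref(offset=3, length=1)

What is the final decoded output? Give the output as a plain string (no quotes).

Token 1: literal('O'). Output: "O"
Token 2: literal('D'). Output: "OD"
Token 3: backref(off=1, len=1). Copied 'D' from pos 1. Output: "ODD"
Token 4: backref(off=3, len=1). Copied 'O' from pos 0. Output: "ODDO"
Token 5: backref(off=1, len=2) (overlapping!). Copied 'OO' from pos 3. Output: "ODDOOO"
Token 6: literal('D'). Output: "ODDOOOD"
Token 7: literal('K'). Output: "ODDOOODK"
Token 8: backref(off=3, len=1). Copied 'O' from pos 5. Output: "ODDOOODKO"

Answer: ODDOOODKO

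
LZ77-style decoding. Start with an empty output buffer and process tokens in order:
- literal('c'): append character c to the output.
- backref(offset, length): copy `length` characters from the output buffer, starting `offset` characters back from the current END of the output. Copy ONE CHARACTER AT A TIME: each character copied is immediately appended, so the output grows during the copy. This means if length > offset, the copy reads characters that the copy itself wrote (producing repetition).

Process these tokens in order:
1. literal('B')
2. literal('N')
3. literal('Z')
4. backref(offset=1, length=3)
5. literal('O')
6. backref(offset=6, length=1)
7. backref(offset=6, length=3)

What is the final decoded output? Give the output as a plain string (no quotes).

Answer: BNZZZZONZZZ

Derivation:
Token 1: literal('B'). Output: "B"
Token 2: literal('N'). Output: "BN"
Token 3: literal('Z'). Output: "BNZ"
Token 4: backref(off=1, len=3) (overlapping!). Copied 'ZZZ' from pos 2. Output: "BNZZZZ"
Token 5: literal('O'). Output: "BNZZZZO"
Token 6: backref(off=6, len=1). Copied 'N' from pos 1. Output: "BNZZZZON"
Token 7: backref(off=6, len=3). Copied 'ZZZ' from pos 2. Output: "BNZZZZONZZZ"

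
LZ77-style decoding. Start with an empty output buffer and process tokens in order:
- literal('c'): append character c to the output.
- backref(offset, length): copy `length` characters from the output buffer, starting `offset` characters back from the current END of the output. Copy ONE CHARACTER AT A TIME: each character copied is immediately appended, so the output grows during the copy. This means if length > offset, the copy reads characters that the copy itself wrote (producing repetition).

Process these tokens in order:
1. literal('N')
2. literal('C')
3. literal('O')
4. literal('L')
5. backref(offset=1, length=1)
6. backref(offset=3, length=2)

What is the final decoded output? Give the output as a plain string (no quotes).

Token 1: literal('N'). Output: "N"
Token 2: literal('C'). Output: "NC"
Token 3: literal('O'). Output: "NCO"
Token 4: literal('L'). Output: "NCOL"
Token 5: backref(off=1, len=1). Copied 'L' from pos 3. Output: "NCOLL"
Token 6: backref(off=3, len=2). Copied 'OL' from pos 2. Output: "NCOLLOL"

Answer: NCOLLOL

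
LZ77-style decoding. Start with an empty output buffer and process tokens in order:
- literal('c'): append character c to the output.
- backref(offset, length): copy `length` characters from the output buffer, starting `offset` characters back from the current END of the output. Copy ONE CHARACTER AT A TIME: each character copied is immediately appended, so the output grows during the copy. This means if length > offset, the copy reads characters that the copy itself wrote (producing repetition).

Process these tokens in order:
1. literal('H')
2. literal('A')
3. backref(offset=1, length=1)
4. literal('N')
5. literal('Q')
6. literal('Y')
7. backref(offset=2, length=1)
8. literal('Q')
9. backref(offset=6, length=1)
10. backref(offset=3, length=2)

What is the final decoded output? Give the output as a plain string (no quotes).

Token 1: literal('H'). Output: "H"
Token 2: literal('A'). Output: "HA"
Token 3: backref(off=1, len=1). Copied 'A' from pos 1. Output: "HAA"
Token 4: literal('N'). Output: "HAAN"
Token 5: literal('Q'). Output: "HAANQ"
Token 6: literal('Y'). Output: "HAANQY"
Token 7: backref(off=2, len=1). Copied 'Q' from pos 4. Output: "HAANQYQ"
Token 8: literal('Q'). Output: "HAANQYQQ"
Token 9: backref(off=6, len=1). Copied 'A' from pos 2. Output: "HAANQYQQA"
Token 10: backref(off=3, len=2). Copied 'QQ' from pos 6. Output: "HAANQYQQAQQ"

Answer: HAANQYQQAQQ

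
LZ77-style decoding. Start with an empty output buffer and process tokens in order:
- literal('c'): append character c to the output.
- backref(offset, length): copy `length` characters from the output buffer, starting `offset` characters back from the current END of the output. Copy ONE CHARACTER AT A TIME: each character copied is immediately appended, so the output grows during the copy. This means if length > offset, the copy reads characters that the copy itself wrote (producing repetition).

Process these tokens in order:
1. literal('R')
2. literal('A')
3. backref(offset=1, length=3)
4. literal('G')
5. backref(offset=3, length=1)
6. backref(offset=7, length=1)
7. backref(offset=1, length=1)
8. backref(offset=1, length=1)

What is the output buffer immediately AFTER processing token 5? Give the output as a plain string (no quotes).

Token 1: literal('R'). Output: "R"
Token 2: literal('A'). Output: "RA"
Token 3: backref(off=1, len=3) (overlapping!). Copied 'AAA' from pos 1. Output: "RAAAA"
Token 4: literal('G'). Output: "RAAAAG"
Token 5: backref(off=3, len=1). Copied 'A' from pos 3. Output: "RAAAAGA"

Answer: RAAAAGA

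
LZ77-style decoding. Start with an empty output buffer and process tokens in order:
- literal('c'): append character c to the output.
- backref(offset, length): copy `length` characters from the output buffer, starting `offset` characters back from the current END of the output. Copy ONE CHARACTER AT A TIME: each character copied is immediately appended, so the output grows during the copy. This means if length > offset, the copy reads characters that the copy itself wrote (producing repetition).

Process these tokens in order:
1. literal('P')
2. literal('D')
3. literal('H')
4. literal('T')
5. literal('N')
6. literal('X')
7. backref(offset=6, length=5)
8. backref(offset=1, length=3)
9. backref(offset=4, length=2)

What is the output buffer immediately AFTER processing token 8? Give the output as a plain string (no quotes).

Token 1: literal('P'). Output: "P"
Token 2: literal('D'). Output: "PD"
Token 3: literal('H'). Output: "PDH"
Token 4: literal('T'). Output: "PDHT"
Token 5: literal('N'). Output: "PDHTN"
Token 6: literal('X'). Output: "PDHTNX"
Token 7: backref(off=6, len=5). Copied 'PDHTN' from pos 0. Output: "PDHTNXPDHTN"
Token 8: backref(off=1, len=3) (overlapping!). Copied 'NNN' from pos 10. Output: "PDHTNXPDHTNNNN"

Answer: PDHTNXPDHTNNNN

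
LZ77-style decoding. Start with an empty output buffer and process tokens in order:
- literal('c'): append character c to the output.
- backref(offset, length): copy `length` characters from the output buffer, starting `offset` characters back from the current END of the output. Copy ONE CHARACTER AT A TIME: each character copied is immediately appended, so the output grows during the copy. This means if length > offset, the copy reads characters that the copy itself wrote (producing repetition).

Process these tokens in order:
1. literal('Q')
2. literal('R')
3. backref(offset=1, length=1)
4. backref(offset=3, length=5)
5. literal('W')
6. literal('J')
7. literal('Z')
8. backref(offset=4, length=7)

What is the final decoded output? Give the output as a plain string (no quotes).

Answer: QRRQRRQRWJZRWJZRWJ

Derivation:
Token 1: literal('Q'). Output: "Q"
Token 2: literal('R'). Output: "QR"
Token 3: backref(off=1, len=1). Copied 'R' from pos 1. Output: "QRR"
Token 4: backref(off=3, len=5) (overlapping!). Copied 'QRRQR' from pos 0. Output: "QRRQRRQR"
Token 5: literal('W'). Output: "QRRQRRQRW"
Token 6: literal('J'). Output: "QRRQRRQRWJ"
Token 7: literal('Z'). Output: "QRRQRRQRWJZ"
Token 8: backref(off=4, len=7) (overlapping!). Copied 'RWJZRWJ' from pos 7. Output: "QRRQRRQRWJZRWJZRWJ"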